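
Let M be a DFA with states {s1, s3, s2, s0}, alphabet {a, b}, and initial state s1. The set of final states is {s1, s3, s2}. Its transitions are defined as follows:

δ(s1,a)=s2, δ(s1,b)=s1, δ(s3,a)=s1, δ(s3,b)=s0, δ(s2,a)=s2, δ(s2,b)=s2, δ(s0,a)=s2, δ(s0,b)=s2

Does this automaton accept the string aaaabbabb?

s1 → s2 → s2 → s2 → s2 → s2 → s2 → s2 → s2 → s2
End state s2 is accepting.

Yes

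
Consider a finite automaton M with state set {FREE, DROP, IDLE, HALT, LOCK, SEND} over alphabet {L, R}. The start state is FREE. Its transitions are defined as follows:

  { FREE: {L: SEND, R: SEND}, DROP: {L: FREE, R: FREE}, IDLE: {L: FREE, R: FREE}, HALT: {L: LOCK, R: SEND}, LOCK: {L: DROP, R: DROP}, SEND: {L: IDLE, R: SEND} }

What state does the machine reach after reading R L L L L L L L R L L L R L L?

FREE

start at FREE
read 'R': FREE → SEND
read 'L': SEND → IDLE
read 'L': IDLE → FREE
read 'L': FREE → SEND
read 'L': SEND → IDLE
read 'L': IDLE → FREE
read 'L': FREE → SEND
read 'L': SEND → IDLE
read 'R': IDLE → FREE
read 'L': FREE → SEND
read 'L': SEND → IDLE
read 'L': IDLE → FREE
read 'R': FREE → SEND
read 'L': SEND → IDLE
read 'L': IDLE → FREE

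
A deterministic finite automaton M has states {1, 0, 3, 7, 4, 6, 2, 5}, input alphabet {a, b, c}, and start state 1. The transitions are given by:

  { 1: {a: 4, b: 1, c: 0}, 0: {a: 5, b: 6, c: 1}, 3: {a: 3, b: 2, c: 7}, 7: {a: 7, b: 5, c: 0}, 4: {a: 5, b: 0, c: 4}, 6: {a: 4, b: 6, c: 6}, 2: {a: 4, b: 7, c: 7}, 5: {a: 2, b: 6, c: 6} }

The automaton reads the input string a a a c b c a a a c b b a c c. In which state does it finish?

4

start at 1
read 'a': 1 → 4
read 'a': 4 → 5
read 'a': 5 → 2
read 'c': 2 → 7
read 'b': 7 → 5
read 'c': 5 → 6
read 'a': 6 → 4
read 'a': 4 → 5
read 'a': 5 → 2
read 'c': 2 → 7
read 'b': 7 → 5
read 'b': 5 → 6
read 'a': 6 → 4
read 'c': 4 → 4
read 'c': 4 → 4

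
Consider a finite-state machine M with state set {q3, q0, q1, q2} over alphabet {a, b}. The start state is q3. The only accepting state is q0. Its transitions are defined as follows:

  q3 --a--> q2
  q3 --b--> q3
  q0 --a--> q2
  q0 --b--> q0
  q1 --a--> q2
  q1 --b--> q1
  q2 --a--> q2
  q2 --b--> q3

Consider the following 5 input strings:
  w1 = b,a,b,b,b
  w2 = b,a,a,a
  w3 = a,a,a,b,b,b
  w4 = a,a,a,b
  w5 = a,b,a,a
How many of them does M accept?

0

w1: Trace: q3 -b-> q3 -a-> q2 -b-> q3 -b-> q3 -b-> q3  → end q3, rejected
w2: Trace: q3 -b-> q3 -a-> q2 -a-> q2 -a-> q2  → end q2, rejected
w3: Trace: q3 -a-> q2 -a-> q2 -a-> q2 -b-> q3 -b-> q3 -b-> q3  → end q3, rejected
w4: Trace: q3 -a-> q2 -a-> q2 -a-> q2 -b-> q3  → end q3, rejected
w5: Trace: q3 -a-> q2 -b-> q3 -a-> q2 -a-> q2  → end q2, rejected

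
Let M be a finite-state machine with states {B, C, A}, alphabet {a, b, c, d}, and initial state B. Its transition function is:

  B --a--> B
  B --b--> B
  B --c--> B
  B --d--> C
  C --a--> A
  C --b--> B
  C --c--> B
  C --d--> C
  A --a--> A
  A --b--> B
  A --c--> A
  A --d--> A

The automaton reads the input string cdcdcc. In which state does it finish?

B

B → B → C → B → C → B → B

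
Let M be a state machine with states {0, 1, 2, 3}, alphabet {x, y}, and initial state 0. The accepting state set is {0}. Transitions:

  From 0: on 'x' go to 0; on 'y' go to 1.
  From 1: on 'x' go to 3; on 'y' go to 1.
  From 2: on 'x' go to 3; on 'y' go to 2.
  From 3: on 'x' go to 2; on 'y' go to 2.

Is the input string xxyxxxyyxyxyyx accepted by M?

No

0 → 0 → 0 → 1 → 3 → 2 → 3 → 2 → 2 → 3 → 2 → 3 → 2 → 2 → 3
End state 3 is not accepting.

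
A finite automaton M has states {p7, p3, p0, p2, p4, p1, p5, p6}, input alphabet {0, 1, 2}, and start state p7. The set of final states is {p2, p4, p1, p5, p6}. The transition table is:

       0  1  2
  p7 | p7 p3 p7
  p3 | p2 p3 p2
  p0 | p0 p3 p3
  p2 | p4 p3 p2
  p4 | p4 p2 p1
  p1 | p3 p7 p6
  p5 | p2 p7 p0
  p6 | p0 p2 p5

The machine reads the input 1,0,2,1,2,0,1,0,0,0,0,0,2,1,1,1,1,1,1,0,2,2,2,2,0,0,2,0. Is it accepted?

No

p7 → p3 → p2 → p2 → p3 → p2 → p4 → p2 → p4 → p4 → p4 → p4 → p4 → p1 → p7 → p3 → p3 → p3 → p3 → p3 → p2 → p2 → p2 → p2 → p2 → p4 → p4 → p1 → p3
End state p3 is not accepting.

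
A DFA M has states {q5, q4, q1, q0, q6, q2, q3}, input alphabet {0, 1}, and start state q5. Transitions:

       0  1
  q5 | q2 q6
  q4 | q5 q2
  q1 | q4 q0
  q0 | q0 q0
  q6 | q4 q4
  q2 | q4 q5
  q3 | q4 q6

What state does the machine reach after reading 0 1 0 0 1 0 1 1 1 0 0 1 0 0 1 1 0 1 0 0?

start at q5
read '0': q5 → q2
read '1': q2 → q5
read '0': q5 → q2
read '0': q2 → q4
read '1': q4 → q2
read '0': q2 → q4
read '1': q4 → q2
read '1': q2 → q5
read '1': q5 → q6
read '0': q6 → q4
read '0': q4 → q5
read '1': q5 → q6
read '0': q6 → q4
read '0': q4 → q5
read '1': q5 → q6
read '1': q6 → q4
read '0': q4 → q5
read '1': q5 → q6
read '0': q6 → q4
read '0': q4 → q5

q5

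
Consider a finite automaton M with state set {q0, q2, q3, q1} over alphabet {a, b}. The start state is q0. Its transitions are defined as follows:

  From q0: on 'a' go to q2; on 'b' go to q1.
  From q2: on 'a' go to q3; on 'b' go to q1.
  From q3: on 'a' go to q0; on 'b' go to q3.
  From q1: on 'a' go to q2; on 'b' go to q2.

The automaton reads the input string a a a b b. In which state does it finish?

start at q0
read 'a': q0 → q2
read 'a': q2 → q3
read 'a': q3 → q0
read 'b': q0 → q1
read 'b': q1 → q2

q2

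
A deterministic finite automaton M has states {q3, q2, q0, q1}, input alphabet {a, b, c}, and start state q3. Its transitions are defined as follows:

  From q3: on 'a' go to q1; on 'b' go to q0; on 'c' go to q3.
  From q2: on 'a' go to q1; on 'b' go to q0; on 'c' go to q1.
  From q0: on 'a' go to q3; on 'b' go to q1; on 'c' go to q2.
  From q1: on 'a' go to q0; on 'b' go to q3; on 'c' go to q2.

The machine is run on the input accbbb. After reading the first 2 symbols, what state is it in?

q3 → q1 → q2
After 2 symbols: q2.

q2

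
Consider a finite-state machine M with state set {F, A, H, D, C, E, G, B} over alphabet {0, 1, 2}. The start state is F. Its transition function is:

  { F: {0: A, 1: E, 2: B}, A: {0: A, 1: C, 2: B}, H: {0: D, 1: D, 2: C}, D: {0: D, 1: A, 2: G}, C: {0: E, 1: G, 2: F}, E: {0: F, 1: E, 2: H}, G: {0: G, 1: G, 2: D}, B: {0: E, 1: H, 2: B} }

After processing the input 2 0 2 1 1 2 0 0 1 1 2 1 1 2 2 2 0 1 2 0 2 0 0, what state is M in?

Trace: F -2-> B -0-> E -2-> H -1-> D -1-> A -2-> B -0-> E -0-> F -1-> E -1-> E -2-> H -1-> D -1-> A -2-> B -2-> B -2-> B -0-> E -1-> E -2-> H -0-> D -2-> G -0-> G -0-> G

G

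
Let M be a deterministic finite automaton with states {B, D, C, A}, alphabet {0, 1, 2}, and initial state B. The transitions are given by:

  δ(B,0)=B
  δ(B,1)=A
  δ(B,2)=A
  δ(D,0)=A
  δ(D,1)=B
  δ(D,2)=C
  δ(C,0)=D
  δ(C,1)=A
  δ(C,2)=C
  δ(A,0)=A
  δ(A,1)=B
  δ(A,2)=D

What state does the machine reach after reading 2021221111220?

D

start at B
read '2': B → A
read '0': A → A
read '2': A → D
read '1': D → B
read '2': B → A
read '2': A → D
read '1': D → B
read '1': B → A
read '1': A → B
read '1': B → A
read '2': A → D
read '2': D → C
read '0': C → D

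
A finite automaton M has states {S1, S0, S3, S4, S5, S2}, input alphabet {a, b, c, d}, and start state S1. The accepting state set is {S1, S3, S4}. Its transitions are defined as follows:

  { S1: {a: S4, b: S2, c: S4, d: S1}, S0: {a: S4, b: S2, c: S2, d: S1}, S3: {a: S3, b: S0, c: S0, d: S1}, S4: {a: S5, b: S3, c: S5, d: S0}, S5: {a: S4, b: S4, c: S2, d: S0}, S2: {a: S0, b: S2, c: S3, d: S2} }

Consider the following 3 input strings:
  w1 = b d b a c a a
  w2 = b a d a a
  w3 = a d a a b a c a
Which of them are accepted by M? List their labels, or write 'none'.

w1: Trace: S1 -b-> S2 -d-> S2 -b-> S2 -a-> S0 -c-> S2 -a-> S0 -a-> S4  → end S4, accepted
w2: Trace: S1 -b-> S2 -a-> S0 -d-> S1 -a-> S4 -a-> S5  → end S5, rejected
w3: Trace: S1 -a-> S4 -d-> S0 -a-> S4 -a-> S5 -b-> S4 -a-> S5 -c-> S2 -a-> S0  → end S0, rejected

w1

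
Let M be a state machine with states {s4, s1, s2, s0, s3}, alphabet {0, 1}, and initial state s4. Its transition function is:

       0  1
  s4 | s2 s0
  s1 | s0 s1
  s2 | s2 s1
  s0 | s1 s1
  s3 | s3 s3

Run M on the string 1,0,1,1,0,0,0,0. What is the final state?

start at s4
read '1': s4 → s0
read '0': s0 → s1
read '1': s1 → s1
read '1': s1 → s1
read '0': s1 → s0
read '0': s0 → s1
read '0': s1 → s0
read '0': s0 → s1

s1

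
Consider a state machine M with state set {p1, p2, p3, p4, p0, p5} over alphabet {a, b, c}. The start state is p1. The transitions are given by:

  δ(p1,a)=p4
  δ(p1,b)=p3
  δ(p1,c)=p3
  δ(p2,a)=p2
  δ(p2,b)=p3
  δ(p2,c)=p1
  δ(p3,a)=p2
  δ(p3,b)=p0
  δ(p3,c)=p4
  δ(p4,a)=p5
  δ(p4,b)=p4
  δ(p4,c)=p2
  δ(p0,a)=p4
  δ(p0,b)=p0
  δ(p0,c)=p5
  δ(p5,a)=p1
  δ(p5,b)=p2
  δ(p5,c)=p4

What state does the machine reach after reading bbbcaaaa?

p1

start at p1
read 'b': p1 → p3
read 'b': p3 → p0
read 'b': p0 → p0
read 'c': p0 → p5
read 'a': p5 → p1
read 'a': p1 → p4
read 'a': p4 → p5
read 'a': p5 → p1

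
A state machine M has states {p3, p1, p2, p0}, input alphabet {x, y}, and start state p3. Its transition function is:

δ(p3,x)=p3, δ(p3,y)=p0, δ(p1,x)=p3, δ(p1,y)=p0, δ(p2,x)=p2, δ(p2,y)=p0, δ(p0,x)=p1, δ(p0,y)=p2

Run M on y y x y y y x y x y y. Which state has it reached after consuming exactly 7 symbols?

start at p3
read 'y': p3 → p0
read 'y': p0 → p2
read 'x': p2 → p2
read 'y': p2 → p0
read 'y': p0 → p2
read 'y': p2 → p0
read 'x': p0 → p1
After 7 symbols: p1.

p1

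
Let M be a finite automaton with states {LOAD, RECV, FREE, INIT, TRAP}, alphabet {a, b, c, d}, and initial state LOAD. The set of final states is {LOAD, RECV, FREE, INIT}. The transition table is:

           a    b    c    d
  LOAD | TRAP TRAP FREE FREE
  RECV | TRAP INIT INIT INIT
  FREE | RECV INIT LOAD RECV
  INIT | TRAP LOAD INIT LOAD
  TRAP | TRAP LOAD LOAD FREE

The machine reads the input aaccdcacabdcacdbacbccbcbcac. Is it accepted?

Trace: LOAD -a-> TRAP -a-> TRAP -c-> LOAD -c-> FREE -d-> RECV -c-> INIT -a-> TRAP -c-> LOAD -a-> TRAP -b-> LOAD -d-> FREE -c-> LOAD -a-> TRAP -c-> LOAD -d-> FREE -b-> INIT -a-> TRAP -c-> LOAD -b-> TRAP -c-> LOAD -c-> FREE -b-> INIT -c-> INIT -b-> LOAD -c-> FREE -a-> RECV -c-> INIT
End state INIT is accepting.

Yes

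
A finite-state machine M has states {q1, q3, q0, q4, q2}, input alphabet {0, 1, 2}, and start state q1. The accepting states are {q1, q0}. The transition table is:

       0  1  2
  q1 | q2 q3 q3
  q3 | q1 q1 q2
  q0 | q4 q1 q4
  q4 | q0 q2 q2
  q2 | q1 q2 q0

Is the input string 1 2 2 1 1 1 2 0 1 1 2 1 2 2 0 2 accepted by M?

No

Trace: q1 -1-> q3 -2-> q2 -2-> q0 -1-> q1 -1-> q3 -1-> q1 -2-> q3 -0-> q1 -1-> q3 -1-> q1 -2-> q3 -1-> q1 -2-> q3 -2-> q2 -0-> q1 -2-> q3
End state q3 is not accepting.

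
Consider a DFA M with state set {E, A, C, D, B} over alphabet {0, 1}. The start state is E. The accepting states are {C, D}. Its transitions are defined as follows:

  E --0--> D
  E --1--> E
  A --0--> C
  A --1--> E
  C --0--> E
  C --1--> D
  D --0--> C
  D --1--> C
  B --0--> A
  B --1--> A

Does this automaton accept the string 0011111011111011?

Yes

Trace: E -0-> D -0-> C -1-> D -1-> C -1-> D -1-> C -1-> D -0-> C -1-> D -1-> C -1-> D -1-> C -1-> D -0-> C -1-> D -1-> C
End state C is accepting.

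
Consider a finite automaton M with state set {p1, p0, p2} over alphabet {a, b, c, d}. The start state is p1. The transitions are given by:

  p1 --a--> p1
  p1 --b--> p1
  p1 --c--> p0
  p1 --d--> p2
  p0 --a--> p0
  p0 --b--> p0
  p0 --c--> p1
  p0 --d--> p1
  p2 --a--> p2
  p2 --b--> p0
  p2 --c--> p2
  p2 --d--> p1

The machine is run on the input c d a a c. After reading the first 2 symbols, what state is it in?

p1 → p0 → p1
After 2 symbols: p1.

p1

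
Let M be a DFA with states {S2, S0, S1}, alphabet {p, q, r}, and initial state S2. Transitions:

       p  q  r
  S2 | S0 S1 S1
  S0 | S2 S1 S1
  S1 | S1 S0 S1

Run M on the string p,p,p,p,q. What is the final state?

S1

S2 → S0 → S2 → S0 → S2 → S1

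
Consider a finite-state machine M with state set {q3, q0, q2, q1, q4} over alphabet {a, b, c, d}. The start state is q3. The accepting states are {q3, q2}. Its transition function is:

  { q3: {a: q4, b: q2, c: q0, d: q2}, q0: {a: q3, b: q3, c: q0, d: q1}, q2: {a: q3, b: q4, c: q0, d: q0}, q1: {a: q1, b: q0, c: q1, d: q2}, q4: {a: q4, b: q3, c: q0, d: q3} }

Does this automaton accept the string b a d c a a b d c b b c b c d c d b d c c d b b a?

start at q3
read 'b': q3 → q2
read 'a': q2 → q3
read 'd': q3 → q2
read 'c': q2 → q0
read 'a': q0 → q3
read 'a': q3 → q4
read 'b': q4 → q3
read 'd': q3 → q2
read 'c': q2 → q0
read 'b': q0 → q3
read 'b': q3 → q2
read 'c': q2 → q0
read 'b': q0 → q3
read 'c': q3 → q0
read 'd': q0 → q1
read 'c': q1 → q1
read 'd': q1 → q2
read 'b': q2 → q4
read 'd': q4 → q3
read 'c': q3 → q0
read 'c': q0 → q0
read 'd': q0 → q1
read 'b': q1 → q0
read 'b': q0 → q3
read 'a': q3 → q4
End state q4 is not accepting.

No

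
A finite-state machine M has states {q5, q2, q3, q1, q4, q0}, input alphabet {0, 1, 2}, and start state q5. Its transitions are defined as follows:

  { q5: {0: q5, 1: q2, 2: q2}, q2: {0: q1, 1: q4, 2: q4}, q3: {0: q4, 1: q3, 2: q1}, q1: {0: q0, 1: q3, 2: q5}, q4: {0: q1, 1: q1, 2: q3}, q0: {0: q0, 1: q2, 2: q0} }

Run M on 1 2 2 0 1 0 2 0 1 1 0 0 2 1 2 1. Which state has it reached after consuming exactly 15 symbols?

q4

q5 → q2 → q4 → q3 → q4 → q1 → q0 → q0 → q0 → q2 → q4 → q1 → q0 → q0 → q2 → q4
After 15 symbols: q4.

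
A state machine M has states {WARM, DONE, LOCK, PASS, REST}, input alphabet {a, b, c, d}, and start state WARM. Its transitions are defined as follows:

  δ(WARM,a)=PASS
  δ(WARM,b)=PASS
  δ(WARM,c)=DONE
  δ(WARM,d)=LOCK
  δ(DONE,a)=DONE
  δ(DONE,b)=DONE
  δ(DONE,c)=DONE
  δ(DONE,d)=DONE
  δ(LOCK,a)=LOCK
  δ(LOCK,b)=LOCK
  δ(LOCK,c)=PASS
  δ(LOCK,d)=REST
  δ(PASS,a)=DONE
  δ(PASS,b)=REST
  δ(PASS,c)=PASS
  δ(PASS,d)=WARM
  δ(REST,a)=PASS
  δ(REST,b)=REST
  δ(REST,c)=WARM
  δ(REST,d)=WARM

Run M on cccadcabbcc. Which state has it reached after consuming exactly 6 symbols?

Trace: WARM -c-> DONE -c-> DONE -c-> DONE -a-> DONE -d-> DONE -c-> DONE
After 6 symbols: DONE.

DONE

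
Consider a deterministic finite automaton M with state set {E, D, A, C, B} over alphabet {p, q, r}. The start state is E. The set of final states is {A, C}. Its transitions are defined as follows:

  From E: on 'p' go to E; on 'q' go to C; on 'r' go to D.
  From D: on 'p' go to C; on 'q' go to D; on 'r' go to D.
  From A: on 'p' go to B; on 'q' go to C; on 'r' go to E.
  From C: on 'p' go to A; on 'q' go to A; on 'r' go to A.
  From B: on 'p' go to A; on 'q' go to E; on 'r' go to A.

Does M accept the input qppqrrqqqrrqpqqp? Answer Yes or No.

E → C → A → B → E → D → D → D → D → D → D → D → D → C → A → C → A
End state A is accepting.

Yes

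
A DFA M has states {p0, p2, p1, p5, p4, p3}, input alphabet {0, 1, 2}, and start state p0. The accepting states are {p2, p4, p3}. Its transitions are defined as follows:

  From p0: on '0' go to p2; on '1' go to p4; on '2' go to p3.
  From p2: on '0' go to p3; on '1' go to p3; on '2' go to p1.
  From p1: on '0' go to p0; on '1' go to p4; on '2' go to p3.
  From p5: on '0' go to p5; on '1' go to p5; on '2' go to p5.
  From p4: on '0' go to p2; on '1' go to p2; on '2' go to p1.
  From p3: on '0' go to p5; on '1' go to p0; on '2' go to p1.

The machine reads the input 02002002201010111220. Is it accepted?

No

Trace: p0 -0-> p2 -2-> p1 -0-> p0 -0-> p2 -2-> p1 -0-> p0 -0-> p2 -2-> p1 -2-> p3 -0-> p5 -1-> p5 -0-> p5 -1-> p5 -0-> p5 -1-> p5 -1-> p5 -1-> p5 -2-> p5 -2-> p5 -0-> p5
End state p5 is not accepting.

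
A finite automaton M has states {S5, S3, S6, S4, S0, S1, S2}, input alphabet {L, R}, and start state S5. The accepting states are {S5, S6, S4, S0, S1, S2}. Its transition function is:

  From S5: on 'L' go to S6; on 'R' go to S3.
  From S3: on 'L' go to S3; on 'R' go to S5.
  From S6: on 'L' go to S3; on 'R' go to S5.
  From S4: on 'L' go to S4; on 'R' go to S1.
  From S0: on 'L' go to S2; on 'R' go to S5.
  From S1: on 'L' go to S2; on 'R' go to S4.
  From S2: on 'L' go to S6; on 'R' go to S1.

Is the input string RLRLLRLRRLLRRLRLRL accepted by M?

start at S5
read 'R': S5 → S3
read 'L': S3 → S3
read 'R': S3 → S5
read 'L': S5 → S6
read 'L': S6 → S3
read 'R': S3 → S5
read 'L': S5 → S6
read 'R': S6 → S5
read 'R': S5 → S3
read 'L': S3 → S3
read 'L': S3 → S3
read 'R': S3 → S5
read 'R': S5 → S3
read 'L': S3 → S3
read 'R': S3 → S5
read 'L': S5 → S6
read 'R': S6 → S5
read 'L': S5 → S6
End state S6 is accepting.

Yes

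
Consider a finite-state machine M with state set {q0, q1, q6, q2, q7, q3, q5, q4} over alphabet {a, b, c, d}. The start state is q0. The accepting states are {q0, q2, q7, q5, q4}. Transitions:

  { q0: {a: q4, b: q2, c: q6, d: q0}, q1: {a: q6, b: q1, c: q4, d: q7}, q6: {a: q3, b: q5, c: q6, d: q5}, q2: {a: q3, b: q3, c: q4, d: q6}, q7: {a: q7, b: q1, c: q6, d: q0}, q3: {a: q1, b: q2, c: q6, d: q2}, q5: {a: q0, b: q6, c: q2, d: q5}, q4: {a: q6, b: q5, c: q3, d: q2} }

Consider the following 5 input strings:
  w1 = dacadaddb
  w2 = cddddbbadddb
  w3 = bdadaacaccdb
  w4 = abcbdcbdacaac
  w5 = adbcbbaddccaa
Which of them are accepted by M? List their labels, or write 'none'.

w1, w2, w4

w1: q0 → q0 → q4 → q3 → q1 → q7 → q7 → q0 → q0 → q2  → end q2, accepted
w2: q0 → q6 → q5 → q5 → q5 → q5 → q6 → q5 → q0 → q0 → q0 → q0 → q2  → end q2, accepted
w3: q0 → q2 → q6 → q3 → q2 → q3 → q1 → q4 → q6 → q6 → q6 → q5 → q6  → end q6, rejected
w4: q0 → q4 → q5 → q2 → q3 → q2 → q4 → q5 → q5 → q0 → q6 → q3 → q1 → q4  → end q4, accepted
w5: q0 → q4 → q2 → q3 → q6 → q5 → q6 → q3 → q2 → q6 → q6 → q6 → q3 → q1  → end q1, rejected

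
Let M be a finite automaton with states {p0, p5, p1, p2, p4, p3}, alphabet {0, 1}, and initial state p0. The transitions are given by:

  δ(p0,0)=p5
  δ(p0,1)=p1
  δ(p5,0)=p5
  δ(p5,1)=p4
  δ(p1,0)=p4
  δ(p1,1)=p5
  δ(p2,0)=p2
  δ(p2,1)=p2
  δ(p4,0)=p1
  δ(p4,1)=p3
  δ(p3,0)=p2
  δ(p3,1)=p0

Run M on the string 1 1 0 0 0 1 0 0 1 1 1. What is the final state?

p0 → p1 → p5 → p5 → p5 → p5 → p4 → p1 → p4 → p3 → p0 → p1

p1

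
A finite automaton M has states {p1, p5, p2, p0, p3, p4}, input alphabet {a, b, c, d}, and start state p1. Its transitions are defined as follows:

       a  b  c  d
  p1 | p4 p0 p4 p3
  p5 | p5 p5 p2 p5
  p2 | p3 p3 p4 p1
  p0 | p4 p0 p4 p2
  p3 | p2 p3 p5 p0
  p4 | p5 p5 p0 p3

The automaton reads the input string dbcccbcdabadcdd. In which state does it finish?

p3

p1 → p3 → p3 → p5 → p2 → p4 → p5 → p2 → p1 → p4 → p5 → p5 → p5 → p2 → p1 → p3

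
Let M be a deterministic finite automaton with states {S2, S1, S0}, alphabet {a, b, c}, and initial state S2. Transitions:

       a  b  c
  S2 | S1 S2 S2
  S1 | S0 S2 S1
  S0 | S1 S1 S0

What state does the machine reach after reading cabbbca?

S2 → S2 → S1 → S2 → S2 → S2 → S2 → S1

S1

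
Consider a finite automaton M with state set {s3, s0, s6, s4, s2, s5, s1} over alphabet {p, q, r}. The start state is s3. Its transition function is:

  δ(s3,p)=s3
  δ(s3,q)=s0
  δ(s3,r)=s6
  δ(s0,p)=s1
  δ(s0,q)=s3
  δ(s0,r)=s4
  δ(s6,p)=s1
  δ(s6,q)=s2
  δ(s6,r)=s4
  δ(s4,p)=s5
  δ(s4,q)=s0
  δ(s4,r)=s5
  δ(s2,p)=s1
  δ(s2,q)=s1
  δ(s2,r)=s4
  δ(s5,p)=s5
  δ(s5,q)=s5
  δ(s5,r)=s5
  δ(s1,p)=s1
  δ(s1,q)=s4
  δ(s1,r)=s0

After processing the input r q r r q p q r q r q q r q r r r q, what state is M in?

Trace: s3 -r-> s6 -q-> s2 -r-> s4 -r-> s5 -q-> s5 -p-> s5 -q-> s5 -r-> s5 -q-> s5 -r-> s5 -q-> s5 -q-> s5 -r-> s5 -q-> s5 -r-> s5 -r-> s5 -r-> s5 -q-> s5

s5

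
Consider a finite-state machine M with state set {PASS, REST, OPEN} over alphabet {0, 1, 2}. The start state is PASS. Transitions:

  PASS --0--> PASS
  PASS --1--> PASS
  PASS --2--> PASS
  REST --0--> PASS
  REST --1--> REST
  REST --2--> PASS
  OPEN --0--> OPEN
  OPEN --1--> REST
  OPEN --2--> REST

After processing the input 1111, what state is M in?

PASS

PASS → PASS → PASS → PASS → PASS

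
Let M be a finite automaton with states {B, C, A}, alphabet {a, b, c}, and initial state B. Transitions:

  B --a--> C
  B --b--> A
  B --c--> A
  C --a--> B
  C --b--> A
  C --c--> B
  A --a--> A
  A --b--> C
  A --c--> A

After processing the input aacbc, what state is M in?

B

start at B
read 'a': B → C
read 'a': C → B
read 'c': B → A
read 'b': A → C
read 'c': C → B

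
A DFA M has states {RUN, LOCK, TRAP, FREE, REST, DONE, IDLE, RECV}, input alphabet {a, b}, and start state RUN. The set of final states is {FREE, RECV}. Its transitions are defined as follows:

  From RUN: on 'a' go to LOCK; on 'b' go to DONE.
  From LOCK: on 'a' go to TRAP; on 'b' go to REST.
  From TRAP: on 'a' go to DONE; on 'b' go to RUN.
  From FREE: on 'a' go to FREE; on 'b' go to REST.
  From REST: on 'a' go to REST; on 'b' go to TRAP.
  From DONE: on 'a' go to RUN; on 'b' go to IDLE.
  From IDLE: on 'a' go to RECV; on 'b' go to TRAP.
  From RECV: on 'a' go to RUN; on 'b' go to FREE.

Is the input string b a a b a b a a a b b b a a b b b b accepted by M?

No

Trace: RUN -b-> DONE -a-> RUN -a-> LOCK -b-> REST -a-> REST -b-> TRAP -a-> DONE -a-> RUN -a-> LOCK -b-> REST -b-> TRAP -b-> RUN -a-> LOCK -a-> TRAP -b-> RUN -b-> DONE -b-> IDLE -b-> TRAP
End state TRAP is not accepting.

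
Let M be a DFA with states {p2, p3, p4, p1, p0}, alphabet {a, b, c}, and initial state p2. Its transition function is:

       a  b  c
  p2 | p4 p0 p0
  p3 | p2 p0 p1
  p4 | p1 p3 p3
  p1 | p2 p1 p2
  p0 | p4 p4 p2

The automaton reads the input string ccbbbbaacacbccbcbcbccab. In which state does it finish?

start at p2
read 'c': p2 → p0
read 'c': p0 → p2
read 'b': p2 → p0
read 'b': p0 → p4
read 'b': p4 → p3
read 'b': p3 → p0
read 'a': p0 → p4
read 'a': p4 → p1
read 'c': p1 → p2
read 'a': p2 → p4
read 'c': p4 → p3
read 'b': p3 → p0
read 'c': p0 → p2
read 'c': p2 → p0
read 'b': p0 → p4
read 'c': p4 → p3
read 'b': p3 → p0
read 'c': p0 → p2
read 'b': p2 → p0
read 'c': p0 → p2
read 'c': p2 → p0
read 'a': p0 → p4
read 'b': p4 → p3

p3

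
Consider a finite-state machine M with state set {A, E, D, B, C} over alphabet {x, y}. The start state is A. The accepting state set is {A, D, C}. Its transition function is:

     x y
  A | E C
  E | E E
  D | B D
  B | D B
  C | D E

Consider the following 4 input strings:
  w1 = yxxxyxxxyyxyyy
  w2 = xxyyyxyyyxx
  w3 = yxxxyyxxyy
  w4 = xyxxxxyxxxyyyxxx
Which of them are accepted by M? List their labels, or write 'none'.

w1:
  start at A
  read 'y': A → C
  read 'x': C → D
  read 'x': D → B
  read 'x': B → D
  read 'y': D → D
  read 'x': D → B
  read 'x': B → D
  read 'x': D → B
  read 'y': B → B
  read 'y': B → B
  read 'x': B → D
  read 'y': D → D
  read 'y': D → D
  read 'y': D → D
  end D, accepted
w2:
  start at A
  read 'x': A → E
  read 'x': E → E
  read 'y': E → E
  read 'y': E → E
  read 'y': E → E
  read 'x': E → E
  read 'y': E → E
  read 'y': E → E
  read 'y': E → E
  read 'x': E → E
  read 'x': E → E
  end E, rejected
w3:
  start at A
  read 'y': A → C
  read 'x': C → D
  read 'x': D → B
  read 'x': B → D
  read 'y': D → D
  read 'y': D → D
  read 'x': D → B
  read 'x': B → D
  read 'y': D → D
  read 'y': D → D
  end D, accepted
w4:
  start at A
  read 'x': A → E
  read 'y': E → E
  read 'x': E → E
  read 'x': E → E
  read 'x': E → E
  read 'x': E → E
  read 'y': E → E
  read 'x': E → E
  read 'x': E → E
  read 'x': E → E
  read 'y': E → E
  read 'y': E → E
  read 'y': E → E
  read 'x': E → E
  read 'x': E → E
  read 'x': E → E
  end E, rejected

w1, w3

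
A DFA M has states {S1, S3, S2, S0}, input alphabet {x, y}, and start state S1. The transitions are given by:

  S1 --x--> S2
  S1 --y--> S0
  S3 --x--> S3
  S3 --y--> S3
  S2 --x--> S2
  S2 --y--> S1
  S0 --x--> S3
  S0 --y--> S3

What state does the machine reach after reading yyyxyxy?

start at S1
read 'y': S1 → S0
read 'y': S0 → S3
read 'y': S3 → S3
read 'x': S3 → S3
read 'y': S3 → S3
read 'x': S3 → S3
read 'y': S3 → S3

S3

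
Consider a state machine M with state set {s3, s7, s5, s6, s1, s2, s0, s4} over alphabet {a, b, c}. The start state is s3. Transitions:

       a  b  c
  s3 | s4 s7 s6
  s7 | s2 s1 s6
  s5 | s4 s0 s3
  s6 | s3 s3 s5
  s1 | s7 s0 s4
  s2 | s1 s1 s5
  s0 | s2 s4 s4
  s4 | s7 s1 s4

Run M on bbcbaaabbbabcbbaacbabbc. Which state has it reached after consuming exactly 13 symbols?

s3 → s7 → s1 → s4 → s1 → s7 → s2 → s1 → s0 → s4 → s1 → s7 → s1 → s4
After 13 symbols: s4.

s4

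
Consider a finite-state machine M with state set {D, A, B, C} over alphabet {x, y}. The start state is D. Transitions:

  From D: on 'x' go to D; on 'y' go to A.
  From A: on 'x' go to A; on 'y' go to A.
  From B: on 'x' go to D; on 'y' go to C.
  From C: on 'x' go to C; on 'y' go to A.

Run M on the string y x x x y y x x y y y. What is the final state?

Trace: D -y-> A -x-> A -x-> A -x-> A -y-> A -y-> A -x-> A -x-> A -y-> A -y-> A -y-> A

A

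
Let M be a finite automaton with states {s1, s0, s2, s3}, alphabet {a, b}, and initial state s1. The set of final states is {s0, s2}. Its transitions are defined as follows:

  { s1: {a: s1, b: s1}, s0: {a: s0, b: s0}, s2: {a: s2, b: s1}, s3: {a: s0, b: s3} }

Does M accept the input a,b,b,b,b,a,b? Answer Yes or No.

No

start at s1
read 'a': s1 → s1
read 'b': s1 → s1
read 'b': s1 → s1
read 'b': s1 → s1
read 'b': s1 → s1
read 'a': s1 → s1
read 'b': s1 → s1
End state s1 is not accepting.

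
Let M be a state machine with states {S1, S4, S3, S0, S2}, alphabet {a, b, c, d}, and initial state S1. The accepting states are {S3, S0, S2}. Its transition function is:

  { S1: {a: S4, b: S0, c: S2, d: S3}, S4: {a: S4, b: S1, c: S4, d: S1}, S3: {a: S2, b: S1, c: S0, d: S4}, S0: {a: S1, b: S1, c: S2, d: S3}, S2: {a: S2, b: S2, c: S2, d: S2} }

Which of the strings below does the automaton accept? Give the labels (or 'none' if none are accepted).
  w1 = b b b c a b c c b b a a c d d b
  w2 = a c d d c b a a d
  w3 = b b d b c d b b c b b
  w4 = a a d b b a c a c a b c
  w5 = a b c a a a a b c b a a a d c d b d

w1: S1 → S0 → S1 → S0 → S2 → S2 → S2 → S2 → S2 → S2 → S2 → S2 → S2 → S2 → S2 → S2 → S2  → end S2, accepted
w2: S1 → S4 → S4 → S1 → S3 → S0 → S1 → S4 → S4 → S1  → end S1, rejected
w3: S1 → S0 → S1 → S3 → S1 → S2 → S2 → S2 → S2 → S2 → S2 → S2  → end S2, accepted
w4: S1 → S4 → S4 → S1 → S0 → S1 → S4 → S4 → S4 → S4 → S4 → S1 → S2  → end S2, accepted
w5: S1 → S4 → S1 → S2 → S2 → S2 → S2 → S2 → S2 → S2 → S2 → S2 → S2 → S2 → S2 → S2 → S2 → S2 → S2  → end S2, accepted

w1, w3, w4, w5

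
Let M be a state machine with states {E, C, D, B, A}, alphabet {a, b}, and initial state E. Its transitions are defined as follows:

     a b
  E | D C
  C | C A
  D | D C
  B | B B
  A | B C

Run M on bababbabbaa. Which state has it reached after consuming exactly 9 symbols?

B

E → C → C → A → B → B → B → B → B → B
After 9 symbols: B.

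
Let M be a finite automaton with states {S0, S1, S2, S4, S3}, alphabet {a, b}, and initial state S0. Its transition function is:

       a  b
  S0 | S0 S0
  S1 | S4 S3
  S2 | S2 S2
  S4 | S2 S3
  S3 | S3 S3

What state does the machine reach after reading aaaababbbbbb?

start at S0
read 'a': S0 → S0
read 'a': S0 → S0
read 'a': S0 → S0
read 'a': S0 → S0
read 'b': S0 → S0
read 'a': S0 → S0
read 'b': S0 → S0
read 'b': S0 → S0
read 'b': S0 → S0
read 'b': S0 → S0
read 'b': S0 → S0
read 'b': S0 → S0

S0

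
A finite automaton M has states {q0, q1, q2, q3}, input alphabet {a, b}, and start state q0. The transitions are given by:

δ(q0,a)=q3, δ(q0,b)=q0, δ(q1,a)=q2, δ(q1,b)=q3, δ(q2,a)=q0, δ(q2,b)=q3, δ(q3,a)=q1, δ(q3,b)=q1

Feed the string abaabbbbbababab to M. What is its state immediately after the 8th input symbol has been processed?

Trace: q0 -a-> q3 -b-> q1 -a-> q2 -a-> q0 -b-> q0 -b-> q0 -b-> q0 -b-> q0
After 8 symbols: q0.

q0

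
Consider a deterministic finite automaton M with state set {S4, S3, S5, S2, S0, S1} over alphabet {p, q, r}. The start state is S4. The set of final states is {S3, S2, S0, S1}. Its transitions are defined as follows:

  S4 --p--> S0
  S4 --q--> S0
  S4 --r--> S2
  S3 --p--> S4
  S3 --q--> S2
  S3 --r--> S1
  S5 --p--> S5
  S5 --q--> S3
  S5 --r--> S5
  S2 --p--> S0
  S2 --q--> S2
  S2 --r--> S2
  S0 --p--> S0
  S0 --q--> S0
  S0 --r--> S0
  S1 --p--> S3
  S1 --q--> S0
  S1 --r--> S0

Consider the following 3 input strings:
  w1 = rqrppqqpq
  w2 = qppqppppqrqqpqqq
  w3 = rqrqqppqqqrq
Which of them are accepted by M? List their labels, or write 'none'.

w1: S4 → S2 → S2 → S2 → S0 → S0 → S0 → S0 → S0 → S0  → end S0, accepted
w2: S4 → S0 → S0 → S0 → S0 → S0 → S0 → S0 → S0 → S0 → S0 → S0 → S0 → S0 → S0 → S0 → S0  → end S0, accepted
w3: S4 → S2 → S2 → S2 → S2 → S2 → S0 → S0 → S0 → S0 → S0 → S0 → S0  → end S0, accepted

w1, w2, w3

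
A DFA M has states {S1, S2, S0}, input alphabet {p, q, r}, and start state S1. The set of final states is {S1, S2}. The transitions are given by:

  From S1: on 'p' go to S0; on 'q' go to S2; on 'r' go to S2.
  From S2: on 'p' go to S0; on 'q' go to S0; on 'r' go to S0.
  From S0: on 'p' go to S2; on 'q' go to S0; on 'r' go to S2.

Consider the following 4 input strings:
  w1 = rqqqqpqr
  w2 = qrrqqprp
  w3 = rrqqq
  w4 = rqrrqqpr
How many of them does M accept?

2

w1: S1 → S2 → S0 → S0 → S0 → S0 → S2 → S0 → S2  → end S2, accepted
w2: S1 → S2 → S0 → S2 → S0 → S0 → S2 → S0 → S2  → end S2, accepted
w3: S1 → S2 → S0 → S0 → S0 → S0  → end S0, rejected
w4: S1 → S2 → S0 → S2 → S0 → S0 → S0 → S2 → S0  → end S0, rejected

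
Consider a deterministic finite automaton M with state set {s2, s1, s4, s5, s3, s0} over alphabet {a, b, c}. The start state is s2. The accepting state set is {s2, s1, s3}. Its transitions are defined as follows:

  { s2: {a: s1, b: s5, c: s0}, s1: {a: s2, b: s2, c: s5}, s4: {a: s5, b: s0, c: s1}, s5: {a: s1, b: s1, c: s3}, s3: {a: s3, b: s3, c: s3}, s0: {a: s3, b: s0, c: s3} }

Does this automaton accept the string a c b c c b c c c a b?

s2 → s1 → s5 → s1 → s5 → s3 → s3 → s3 → s3 → s3 → s3 → s3
End state s3 is accepting.

Yes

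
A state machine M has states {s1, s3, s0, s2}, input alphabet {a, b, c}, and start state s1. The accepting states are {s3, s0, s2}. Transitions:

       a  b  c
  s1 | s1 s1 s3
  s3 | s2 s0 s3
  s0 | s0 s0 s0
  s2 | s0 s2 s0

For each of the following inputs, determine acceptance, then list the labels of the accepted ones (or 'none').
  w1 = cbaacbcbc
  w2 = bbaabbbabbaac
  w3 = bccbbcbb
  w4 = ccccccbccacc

w1:
  start at s1
  read 'c': s1 → s3
  read 'b': s3 → s0
  read 'a': s0 → s0
  read 'a': s0 → s0
  read 'c': s0 → s0
  read 'b': s0 → s0
  read 'c': s0 → s0
  read 'b': s0 → s0
  read 'c': s0 → s0
  end s0, accepted
w2:
  start at s1
  read 'b': s1 → s1
  read 'b': s1 → s1
  read 'a': s1 → s1
  read 'a': s1 → s1
  read 'b': s1 → s1
  read 'b': s1 → s1
  read 'b': s1 → s1
  read 'a': s1 → s1
  read 'b': s1 → s1
  read 'b': s1 → s1
  read 'a': s1 → s1
  read 'a': s1 → s1
  read 'c': s1 → s3
  end s3, accepted
w3:
  start at s1
  read 'b': s1 → s1
  read 'c': s1 → s3
  read 'c': s3 → s3
  read 'b': s3 → s0
  read 'b': s0 → s0
  read 'c': s0 → s0
  read 'b': s0 → s0
  read 'b': s0 → s0
  end s0, accepted
w4:
  start at s1
  read 'c': s1 → s3
  read 'c': s3 → s3
  read 'c': s3 → s3
  read 'c': s3 → s3
  read 'c': s3 → s3
  read 'c': s3 → s3
  read 'b': s3 → s0
  read 'c': s0 → s0
  read 'c': s0 → s0
  read 'a': s0 → s0
  read 'c': s0 → s0
  read 'c': s0 → s0
  end s0, accepted

w1, w2, w3, w4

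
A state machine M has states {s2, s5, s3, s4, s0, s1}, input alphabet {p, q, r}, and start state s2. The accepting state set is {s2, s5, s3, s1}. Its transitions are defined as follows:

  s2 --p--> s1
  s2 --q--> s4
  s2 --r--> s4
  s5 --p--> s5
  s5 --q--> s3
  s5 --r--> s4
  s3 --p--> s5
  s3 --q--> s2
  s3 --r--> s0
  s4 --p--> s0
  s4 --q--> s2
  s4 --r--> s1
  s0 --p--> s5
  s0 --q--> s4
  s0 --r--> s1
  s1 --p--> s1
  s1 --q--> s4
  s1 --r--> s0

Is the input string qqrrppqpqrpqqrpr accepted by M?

start at s2
read 'q': s2 → s4
read 'q': s4 → s2
read 'r': s2 → s4
read 'r': s4 → s1
read 'p': s1 → s1
read 'p': s1 → s1
read 'q': s1 → s4
read 'p': s4 → s0
read 'q': s0 → s4
read 'r': s4 → s1
read 'p': s1 → s1
read 'q': s1 → s4
read 'q': s4 → s2
read 'r': s2 → s4
read 'p': s4 → s0
read 'r': s0 → s1
End state s1 is accepting.

Yes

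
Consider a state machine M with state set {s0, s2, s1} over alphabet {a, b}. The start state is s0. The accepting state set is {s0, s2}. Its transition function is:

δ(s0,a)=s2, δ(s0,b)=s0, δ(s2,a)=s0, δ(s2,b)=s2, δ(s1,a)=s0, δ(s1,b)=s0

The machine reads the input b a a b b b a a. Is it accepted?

Yes

start at s0
read 'b': s0 → s0
read 'a': s0 → s2
read 'a': s2 → s0
read 'b': s0 → s0
read 'b': s0 → s0
read 'b': s0 → s0
read 'a': s0 → s2
read 'a': s2 → s0
End state s0 is accepting.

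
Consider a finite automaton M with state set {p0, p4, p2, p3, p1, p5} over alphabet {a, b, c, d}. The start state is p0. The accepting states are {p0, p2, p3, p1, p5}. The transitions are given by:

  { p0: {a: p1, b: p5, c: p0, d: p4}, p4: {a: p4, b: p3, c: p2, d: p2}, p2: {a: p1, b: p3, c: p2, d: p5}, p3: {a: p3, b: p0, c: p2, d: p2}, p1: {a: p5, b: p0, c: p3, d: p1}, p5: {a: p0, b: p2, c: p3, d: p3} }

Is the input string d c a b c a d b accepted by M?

Yes

start at p0
read 'd': p0 → p4
read 'c': p4 → p2
read 'a': p2 → p1
read 'b': p1 → p0
read 'c': p0 → p0
read 'a': p0 → p1
read 'd': p1 → p1
read 'b': p1 → p0
End state p0 is accepting.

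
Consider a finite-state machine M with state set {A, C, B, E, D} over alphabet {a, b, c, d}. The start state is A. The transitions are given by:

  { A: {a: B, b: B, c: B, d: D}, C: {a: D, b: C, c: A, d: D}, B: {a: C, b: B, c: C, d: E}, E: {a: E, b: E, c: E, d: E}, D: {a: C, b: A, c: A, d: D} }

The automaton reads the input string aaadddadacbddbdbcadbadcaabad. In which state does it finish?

Trace: A -a-> B -a-> C -a-> D -d-> D -d-> D -d-> D -a-> C -d-> D -a-> C -c-> A -b-> B -d-> E -d-> E -b-> E -d-> E -b-> E -c-> E -a-> E -d-> E -b-> E -a-> E -d-> E -c-> E -a-> E -a-> E -b-> E -a-> E -d-> E

E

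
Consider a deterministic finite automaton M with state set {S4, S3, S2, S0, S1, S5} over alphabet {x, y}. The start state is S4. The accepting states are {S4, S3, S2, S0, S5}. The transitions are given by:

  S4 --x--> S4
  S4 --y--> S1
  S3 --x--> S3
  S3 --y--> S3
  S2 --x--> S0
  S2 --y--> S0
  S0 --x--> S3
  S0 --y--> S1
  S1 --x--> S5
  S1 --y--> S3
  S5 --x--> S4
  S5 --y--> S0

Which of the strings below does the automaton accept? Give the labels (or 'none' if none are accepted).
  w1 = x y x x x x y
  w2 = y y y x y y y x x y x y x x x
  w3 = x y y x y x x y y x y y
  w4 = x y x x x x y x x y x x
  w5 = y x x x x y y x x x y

w1:
  start at S4
  read 'x': S4 → S4
  read 'y': S4 → S1
  read 'x': S1 → S5
  read 'x': S5 → S4
  read 'x': S4 → S4
  read 'x': S4 → S4
  read 'y': S4 → S1
  end S1, rejected
w2:
  start at S4
  read 'y': S4 → S1
  read 'y': S1 → S3
  read 'y': S3 → S3
  read 'x': S3 → S3
  read 'y': S3 → S3
  read 'y': S3 → S3
  read 'y': S3 → S3
  read 'x': S3 → S3
  read 'x': S3 → S3
  read 'y': S3 → S3
  read 'x': S3 → S3
  read 'y': S3 → S3
  read 'x': S3 → S3
  read 'x': S3 → S3
  read 'x': S3 → S3
  end S3, accepted
w3:
  start at S4
  read 'x': S4 → S4
  read 'y': S4 → S1
  read 'y': S1 → S3
  read 'x': S3 → S3
  read 'y': S3 → S3
  read 'x': S3 → S3
  read 'x': S3 → S3
  read 'y': S3 → S3
  read 'y': S3 → S3
  read 'x': S3 → S3
  read 'y': S3 → S3
  read 'y': S3 → S3
  end S3, accepted
w4:
  start at S4
  read 'x': S4 → S4
  read 'y': S4 → S1
  read 'x': S1 → S5
  read 'x': S5 → S4
  read 'x': S4 → S4
  read 'x': S4 → S4
  read 'y': S4 → S1
  read 'x': S1 → S5
  read 'x': S5 → S4
  read 'y': S4 → S1
  read 'x': S1 → S5
  read 'x': S5 → S4
  end S4, accepted
w5:
  start at S4
  read 'y': S4 → S1
  read 'x': S1 → S5
  read 'x': S5 → S4
  read 'x': S4 → S4
  read 'x': S4 → S4
  read 'y': S4 → S1
  read 'y': S1 → S3
  read 'x': S3 → S3
  read 'x': S3 → S3
  read 'x': S3 → S3
  read 'y': S3 → S3
  end S3, accepted

w2, w3, w4, w5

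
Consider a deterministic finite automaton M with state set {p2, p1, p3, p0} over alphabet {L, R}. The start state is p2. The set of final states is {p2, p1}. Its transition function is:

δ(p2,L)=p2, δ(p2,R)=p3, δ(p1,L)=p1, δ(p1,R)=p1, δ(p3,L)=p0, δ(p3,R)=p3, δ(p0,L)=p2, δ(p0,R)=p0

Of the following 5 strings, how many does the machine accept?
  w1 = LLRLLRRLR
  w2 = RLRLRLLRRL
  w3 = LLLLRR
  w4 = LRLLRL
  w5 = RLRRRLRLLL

w1: Trace: p2 -L-> p2 -L-> p2 -R-> p3 -L-> p0 -L-> p2 -R-> p3 -R-> p3 -L-> p0 -R-> p0  → end p0, rejected
w2: Trace: p2 -R-> p3 -L-> p0 -R-> p0 -L-> p2 -R-> p3 -L-> p0 -L-> p2 -R-> p3 -R-> p3 -L-> p0  → end p0, rejected
w3: Trace: p2 -L-> p2 -L-> p2 -L-> p2 -L-> p2 -R-> p3 -R-> p3  → end p3, rejected
w4: Trace: p2 -L-> p2 -R-> p3 -L-> p0 -L-> p2 -R-> p3 -L-> p0  → end p0, rejected
w5: Trace: p2 -R-> p3 -L-> p0 -R-> p0 -R-> p0 -R-> p0 -L-> p2 -R-> p3 -L-> p0 -L-> p2 -L-> p2  → end p2, accepted

1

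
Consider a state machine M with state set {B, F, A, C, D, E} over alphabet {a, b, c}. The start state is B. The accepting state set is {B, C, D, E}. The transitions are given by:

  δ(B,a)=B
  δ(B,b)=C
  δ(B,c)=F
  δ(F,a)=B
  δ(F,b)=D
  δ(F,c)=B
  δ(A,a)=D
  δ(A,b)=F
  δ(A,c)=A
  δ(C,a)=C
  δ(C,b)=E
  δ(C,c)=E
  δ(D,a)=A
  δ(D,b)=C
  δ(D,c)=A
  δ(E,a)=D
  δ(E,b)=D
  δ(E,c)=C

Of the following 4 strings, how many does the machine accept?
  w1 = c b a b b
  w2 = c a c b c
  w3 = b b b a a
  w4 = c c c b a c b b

3

w1:
  start at B
  read 'c': B → F
  read 'b': F → D
  read 'a': D → A
  read 'b': A → F
  read 'b': F → D
  end D, accepted
w2:
  start at B
  read 'c': B → F
  read 'a': F → B
  read 'c': B → F
  read 'b': F → D
  read 'c': D → A
  end A, rejected
w3:
  start at B
  read 'b': B → C
  read 'b': C → E
  read 'b': E → D
  read 'a': D → A
  read 'a': A → D
  end D, accepted
w4:
  start at B
  read 'c': B → F
  read 'c': F → B
  read 'c': B → F
  read 'b': F → D
  read 'a': D → A
  read 'c': A → A
  read 'b': A → F
  read 'b': F → D
  end D, accepted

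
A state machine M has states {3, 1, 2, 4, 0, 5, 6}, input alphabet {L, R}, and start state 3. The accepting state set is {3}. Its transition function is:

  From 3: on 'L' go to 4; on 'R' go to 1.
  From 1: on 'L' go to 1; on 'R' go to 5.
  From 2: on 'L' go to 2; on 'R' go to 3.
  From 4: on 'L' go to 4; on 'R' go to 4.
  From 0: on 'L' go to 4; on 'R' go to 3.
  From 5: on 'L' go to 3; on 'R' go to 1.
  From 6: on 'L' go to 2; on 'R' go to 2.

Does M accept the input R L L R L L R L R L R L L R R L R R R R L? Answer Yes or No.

Trace: 3 -R-> 1 -L-> 1 -L-> 1 -R-> 5 -L-> 3 -L-> 4 -R-> 4 -L-> 4 -R-> 4 -L-> 4 -R-> 4 -L-> 4 -L-> 4 -R-> 4 -R-> 4 -L-> 4 -R-> 4 -R-> 4 -R-> 4 -R-> 4 -L-> 4
End state 4 is not accepting.

No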